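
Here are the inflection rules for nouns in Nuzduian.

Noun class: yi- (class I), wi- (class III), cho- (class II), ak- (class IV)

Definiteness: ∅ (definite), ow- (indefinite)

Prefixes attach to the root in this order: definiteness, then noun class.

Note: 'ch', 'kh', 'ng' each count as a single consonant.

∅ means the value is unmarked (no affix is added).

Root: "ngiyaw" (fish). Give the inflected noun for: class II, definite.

definiteness = definite: zero marking, form stays ngiyaw.
Attach noun class class II cho- → chongiyaw.

chongiyaw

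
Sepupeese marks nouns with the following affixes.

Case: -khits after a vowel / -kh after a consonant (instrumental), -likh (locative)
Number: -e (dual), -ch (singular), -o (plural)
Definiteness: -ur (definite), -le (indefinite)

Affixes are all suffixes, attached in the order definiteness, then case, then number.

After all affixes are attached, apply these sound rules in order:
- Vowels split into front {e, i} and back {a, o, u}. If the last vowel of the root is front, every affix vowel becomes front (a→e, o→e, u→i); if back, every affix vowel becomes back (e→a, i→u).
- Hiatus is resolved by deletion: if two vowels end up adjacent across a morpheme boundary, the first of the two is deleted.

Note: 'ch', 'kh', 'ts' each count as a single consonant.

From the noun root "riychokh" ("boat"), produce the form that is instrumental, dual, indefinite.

Attach definiteness indefinite -le → riychokhle.
Attach case instrumental -khits (after vowel 'e') → riychokhlekhits.
Attach number dual -e → riychokhlekhitse.
Apply vowel harmony: riychokhlekhitse → riychokhlakhutsa.
Vowel deletion: no change.

riychokhlakhutsa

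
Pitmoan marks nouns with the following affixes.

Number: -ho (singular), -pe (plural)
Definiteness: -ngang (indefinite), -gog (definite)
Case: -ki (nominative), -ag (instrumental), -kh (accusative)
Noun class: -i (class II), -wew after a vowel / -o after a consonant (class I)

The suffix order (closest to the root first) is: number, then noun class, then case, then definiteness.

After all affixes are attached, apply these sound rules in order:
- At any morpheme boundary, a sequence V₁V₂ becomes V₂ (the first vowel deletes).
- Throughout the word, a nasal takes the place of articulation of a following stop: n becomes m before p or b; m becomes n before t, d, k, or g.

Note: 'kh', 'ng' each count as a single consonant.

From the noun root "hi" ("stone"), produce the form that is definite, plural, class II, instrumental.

Attach number plural -pe → hipe.
Attach noun class class II -i → hipei.
Attach case instrumental -ag → hipeiag.
Attach definiteness definite -gog → hipeiaggog.
Apply vowel deletion: hipeiaggog → hipaggog.
Nasal assimilation: no change.

hipaggog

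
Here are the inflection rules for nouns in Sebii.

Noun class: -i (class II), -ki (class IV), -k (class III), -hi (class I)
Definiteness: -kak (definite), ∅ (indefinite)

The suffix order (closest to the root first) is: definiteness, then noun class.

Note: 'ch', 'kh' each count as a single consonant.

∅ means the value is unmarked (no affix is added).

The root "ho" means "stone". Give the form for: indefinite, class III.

hok

definiteness = indefinite: zero marking, form stays ho.
Attach noun class class III -k → hok.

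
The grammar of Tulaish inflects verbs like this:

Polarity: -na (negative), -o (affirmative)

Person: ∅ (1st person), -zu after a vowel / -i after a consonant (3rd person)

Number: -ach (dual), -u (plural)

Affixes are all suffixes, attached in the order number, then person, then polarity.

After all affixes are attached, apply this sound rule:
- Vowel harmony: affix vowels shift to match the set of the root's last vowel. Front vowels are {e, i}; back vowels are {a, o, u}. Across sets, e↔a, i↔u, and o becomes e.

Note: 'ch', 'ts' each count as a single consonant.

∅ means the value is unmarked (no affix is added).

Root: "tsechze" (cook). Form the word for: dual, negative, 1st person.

tsechzeechne

Attach number dual -ach → tsechzeach.
person = 1st person: zero marking, form stays tsechzeach.
Attach polarity negative -na → tsechzeachna.
Apply vowel harmony: tsechzeachna → tsechzeechne.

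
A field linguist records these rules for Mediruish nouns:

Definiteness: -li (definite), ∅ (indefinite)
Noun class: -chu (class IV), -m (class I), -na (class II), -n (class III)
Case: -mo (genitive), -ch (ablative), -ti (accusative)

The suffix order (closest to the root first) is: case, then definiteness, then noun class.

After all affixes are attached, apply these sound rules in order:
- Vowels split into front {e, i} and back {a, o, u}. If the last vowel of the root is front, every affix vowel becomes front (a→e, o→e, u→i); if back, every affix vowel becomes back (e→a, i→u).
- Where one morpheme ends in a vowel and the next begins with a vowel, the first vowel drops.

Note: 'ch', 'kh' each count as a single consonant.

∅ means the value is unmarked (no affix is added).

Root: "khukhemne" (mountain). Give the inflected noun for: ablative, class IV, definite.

Attach case ablative -ch → khukhemnech.
Attach definiteness definite -li → khukhemnechli.
Attach noun class class IV -chu → khukhemnechlichu.
Apply vowel harmony: khukhemnechlichu → khukhemnechlichi.
Vowel deletion: no change.

khukhemnechlichi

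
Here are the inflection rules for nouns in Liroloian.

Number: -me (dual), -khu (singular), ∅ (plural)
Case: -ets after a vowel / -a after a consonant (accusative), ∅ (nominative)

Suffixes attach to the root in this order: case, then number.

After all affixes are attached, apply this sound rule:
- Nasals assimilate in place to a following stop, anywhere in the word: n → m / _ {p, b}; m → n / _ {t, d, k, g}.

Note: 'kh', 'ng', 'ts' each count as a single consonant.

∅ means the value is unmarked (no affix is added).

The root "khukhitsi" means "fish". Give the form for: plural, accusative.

khukhitsiets

Attach case accusative -ets (after vowel 'i') → khukhitsiets.
number = plural: zero marking, form stays khukhitsiets.
Nasal assimilation: no change.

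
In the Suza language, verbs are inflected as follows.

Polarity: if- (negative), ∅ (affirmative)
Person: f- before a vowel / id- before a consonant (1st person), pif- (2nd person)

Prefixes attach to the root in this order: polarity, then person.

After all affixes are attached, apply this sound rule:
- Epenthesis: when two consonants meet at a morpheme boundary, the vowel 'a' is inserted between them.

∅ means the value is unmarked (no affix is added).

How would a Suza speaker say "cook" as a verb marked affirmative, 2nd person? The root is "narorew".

pifanarorew

polarity = affirmative: zero marking, form stays narorew.
Attach person 2nd person pif- → pifnarorew.
Apply epenthesis: pifnarorew → pifanarorew.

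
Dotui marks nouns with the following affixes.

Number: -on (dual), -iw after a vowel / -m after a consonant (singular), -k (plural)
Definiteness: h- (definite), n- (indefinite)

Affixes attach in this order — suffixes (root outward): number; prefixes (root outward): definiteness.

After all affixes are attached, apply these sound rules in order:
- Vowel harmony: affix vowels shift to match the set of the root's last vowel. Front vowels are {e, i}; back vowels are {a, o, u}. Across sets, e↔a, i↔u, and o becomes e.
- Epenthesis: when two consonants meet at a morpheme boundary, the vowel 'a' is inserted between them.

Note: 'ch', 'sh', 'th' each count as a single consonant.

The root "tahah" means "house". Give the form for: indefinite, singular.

natahaham

Attach number singular -m (after consonant 'h') → tahahm.
Attach definiteness indefinite n- → ntahahm.
Vowel harmony: no change.
Apply epenthesis: ntahahm → natahaham.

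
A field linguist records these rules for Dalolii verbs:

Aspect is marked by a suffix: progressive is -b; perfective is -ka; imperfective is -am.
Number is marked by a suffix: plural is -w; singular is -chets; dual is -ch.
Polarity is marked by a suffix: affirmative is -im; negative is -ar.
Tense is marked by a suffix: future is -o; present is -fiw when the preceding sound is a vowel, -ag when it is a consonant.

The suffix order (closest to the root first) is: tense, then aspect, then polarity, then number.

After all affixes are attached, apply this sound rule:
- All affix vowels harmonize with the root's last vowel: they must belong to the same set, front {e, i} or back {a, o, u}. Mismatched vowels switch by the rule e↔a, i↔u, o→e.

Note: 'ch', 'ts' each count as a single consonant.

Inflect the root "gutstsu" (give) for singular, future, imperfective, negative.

gutstsuoamarchats

Attach tense future -o → gutstsuo.
Attach aspect imperfective -am → gutstsuoam.
Attach polarity negative -ar → gutstsuoamar.
Attach number singular -chets → gutstsuoamarchets.
Apply vowel harmony: gutstsuoamarchets → gutstsuoamarchats.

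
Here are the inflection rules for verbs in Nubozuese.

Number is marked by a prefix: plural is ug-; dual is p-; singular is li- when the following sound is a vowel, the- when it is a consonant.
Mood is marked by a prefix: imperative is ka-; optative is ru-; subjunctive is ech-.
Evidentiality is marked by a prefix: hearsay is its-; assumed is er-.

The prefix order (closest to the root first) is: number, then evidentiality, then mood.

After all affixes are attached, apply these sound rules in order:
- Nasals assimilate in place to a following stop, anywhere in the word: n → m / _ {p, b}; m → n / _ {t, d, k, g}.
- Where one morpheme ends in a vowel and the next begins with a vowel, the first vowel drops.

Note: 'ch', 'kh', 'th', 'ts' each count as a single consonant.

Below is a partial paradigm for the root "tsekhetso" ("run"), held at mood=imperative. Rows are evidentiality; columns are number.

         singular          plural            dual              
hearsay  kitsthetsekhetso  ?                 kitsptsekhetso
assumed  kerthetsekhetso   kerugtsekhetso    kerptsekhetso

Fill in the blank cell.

kitsugtsekhetso

Attach number plural ug- → ugtsekhetso.
Attach evidentiality hearsay its- → itsugtsekhetso.
Attach mood imperative ka- → kaitsugtsekhetso.
Nasal assimilation: no change.
Apply vowel deletion: kaitsugtsekhetso → kitsugtsekhetso.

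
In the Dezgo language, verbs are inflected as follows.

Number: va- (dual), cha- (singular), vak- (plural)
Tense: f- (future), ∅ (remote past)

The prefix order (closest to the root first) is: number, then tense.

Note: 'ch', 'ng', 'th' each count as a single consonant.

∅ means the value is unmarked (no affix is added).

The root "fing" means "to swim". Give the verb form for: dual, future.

Attach number dual va- → vafing.
Attach tense future f- → fvafing.

fvafing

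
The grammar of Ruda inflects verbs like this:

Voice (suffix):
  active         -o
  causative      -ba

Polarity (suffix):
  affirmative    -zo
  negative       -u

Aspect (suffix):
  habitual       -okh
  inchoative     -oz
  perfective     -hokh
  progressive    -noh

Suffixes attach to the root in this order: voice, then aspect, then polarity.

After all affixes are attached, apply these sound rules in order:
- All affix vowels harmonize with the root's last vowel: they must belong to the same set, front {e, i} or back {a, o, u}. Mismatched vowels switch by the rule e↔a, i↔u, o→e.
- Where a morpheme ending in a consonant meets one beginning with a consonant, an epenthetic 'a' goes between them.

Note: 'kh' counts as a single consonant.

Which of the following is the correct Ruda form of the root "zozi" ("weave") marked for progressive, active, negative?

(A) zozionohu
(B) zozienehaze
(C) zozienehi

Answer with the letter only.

C

Attach voice active -o → zozio.
Attach aspect progressive -noh → zozionoh.
Attach polarity negative -u → zozionohu.
Apply vowel harmony: zozionohu → zozienehi.
Epenthesis: no change.
So the correct form is zozienehi, option (C).
(A) zozionohu is wrong: it fails to apply the sound rule(s).
(B) zozienehaze is wrong: it uses affirmative instead of negative for polarity.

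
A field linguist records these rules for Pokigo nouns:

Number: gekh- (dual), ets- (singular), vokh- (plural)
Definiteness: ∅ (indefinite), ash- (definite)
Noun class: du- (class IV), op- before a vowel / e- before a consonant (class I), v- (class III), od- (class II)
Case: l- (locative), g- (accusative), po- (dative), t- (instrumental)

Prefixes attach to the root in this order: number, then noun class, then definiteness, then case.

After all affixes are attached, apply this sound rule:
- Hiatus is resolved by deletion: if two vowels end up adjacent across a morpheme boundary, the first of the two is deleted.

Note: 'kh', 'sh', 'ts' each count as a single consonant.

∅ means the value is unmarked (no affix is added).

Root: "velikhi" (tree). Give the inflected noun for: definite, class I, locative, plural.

Attach number plural vokh- → vokhvelikhi.
Attach noun class class I e- (before consonant 'v') → evokhvelikhi.
Attach definiteness definite ash- → ashevokhvelikhi.
Attach case locative l- → lashevokhvelikhi.
Vowel deletion: no change.

lashevokhvelikhi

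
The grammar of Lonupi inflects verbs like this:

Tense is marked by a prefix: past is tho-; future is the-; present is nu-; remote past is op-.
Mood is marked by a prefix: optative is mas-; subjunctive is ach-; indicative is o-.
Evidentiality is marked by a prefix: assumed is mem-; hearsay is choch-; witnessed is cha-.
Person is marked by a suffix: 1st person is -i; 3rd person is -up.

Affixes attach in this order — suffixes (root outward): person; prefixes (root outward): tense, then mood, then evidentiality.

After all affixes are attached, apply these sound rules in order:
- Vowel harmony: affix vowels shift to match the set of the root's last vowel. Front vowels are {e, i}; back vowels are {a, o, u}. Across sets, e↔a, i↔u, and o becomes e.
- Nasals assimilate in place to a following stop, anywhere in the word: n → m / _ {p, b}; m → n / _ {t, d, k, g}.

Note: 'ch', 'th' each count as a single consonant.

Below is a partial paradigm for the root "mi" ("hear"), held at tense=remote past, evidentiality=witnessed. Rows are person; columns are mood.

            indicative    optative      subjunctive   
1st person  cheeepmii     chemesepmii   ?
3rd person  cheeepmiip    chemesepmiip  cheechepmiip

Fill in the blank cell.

cheechepmii

Attach tense remote past op- → opmi.
Attach mood subjunctive ach- → achopmi.
Attach person 1st person -i → achopmii.
Attach evidentiality witnessed cha- → chaachopmii.
Apply vowel harmony: chaachopmii → cheechepmii.
Nasal assimilation: no change.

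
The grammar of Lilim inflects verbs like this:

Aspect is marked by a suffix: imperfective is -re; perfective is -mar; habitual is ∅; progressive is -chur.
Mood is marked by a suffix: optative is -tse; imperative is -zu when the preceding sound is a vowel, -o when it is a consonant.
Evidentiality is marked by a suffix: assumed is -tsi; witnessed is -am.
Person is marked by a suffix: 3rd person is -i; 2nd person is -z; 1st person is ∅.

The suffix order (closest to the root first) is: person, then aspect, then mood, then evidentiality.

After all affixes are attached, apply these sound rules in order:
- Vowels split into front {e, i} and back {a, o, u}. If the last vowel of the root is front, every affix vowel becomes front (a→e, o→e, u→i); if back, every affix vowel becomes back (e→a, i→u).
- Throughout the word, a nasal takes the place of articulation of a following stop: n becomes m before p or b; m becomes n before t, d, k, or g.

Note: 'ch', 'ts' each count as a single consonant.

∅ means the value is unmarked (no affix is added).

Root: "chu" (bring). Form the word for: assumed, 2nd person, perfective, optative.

Attach person 2nd person -z → chuz.
Attach aspect perfective -mar → chuzmar.
Attach mood optative -tse → chuzmartse.
Attach evidentiality assumed -tsi → chuzmartsetsi.
Apply vowel harmony: chuzmartsetsi → chuzmartsatsu.
Nasal assimilation: no change.

chuzmartsatsu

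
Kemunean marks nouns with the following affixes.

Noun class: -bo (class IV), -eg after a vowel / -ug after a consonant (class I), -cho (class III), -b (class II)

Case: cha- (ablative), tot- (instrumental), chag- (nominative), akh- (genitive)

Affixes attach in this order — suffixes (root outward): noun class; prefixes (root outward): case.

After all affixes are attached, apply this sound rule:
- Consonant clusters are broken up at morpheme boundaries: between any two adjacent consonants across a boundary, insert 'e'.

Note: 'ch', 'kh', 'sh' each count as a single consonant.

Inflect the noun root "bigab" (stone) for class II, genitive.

Attach noun class class II -b → bigabb.
Attach case genitive akh- → akhbigabb.
Apply epenthesis: akhbigabb → akhebigabeb.

akhebigabeb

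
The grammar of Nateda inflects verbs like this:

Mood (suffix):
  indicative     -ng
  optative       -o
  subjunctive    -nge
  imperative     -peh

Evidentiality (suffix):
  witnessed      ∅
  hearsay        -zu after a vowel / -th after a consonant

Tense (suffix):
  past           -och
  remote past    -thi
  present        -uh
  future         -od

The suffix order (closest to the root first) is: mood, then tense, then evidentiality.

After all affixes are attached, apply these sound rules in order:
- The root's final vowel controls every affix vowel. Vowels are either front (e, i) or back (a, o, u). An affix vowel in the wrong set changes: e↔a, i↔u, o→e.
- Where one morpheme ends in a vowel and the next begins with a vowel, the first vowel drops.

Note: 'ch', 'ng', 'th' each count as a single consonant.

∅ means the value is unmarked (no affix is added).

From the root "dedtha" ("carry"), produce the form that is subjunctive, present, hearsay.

Attach mood subjunctive -nge → dedthange.
Attach tense present -uh → dedthangeuh.
Attach evidentiality hearsay -th (after consonant 'h') → dedthangeuhth.
Apply vowel harmony: dedthangeuhth → dedthangauhth.
Apply vowel deletion: dedthangauhth → dedthanguhth.

dedthanguhth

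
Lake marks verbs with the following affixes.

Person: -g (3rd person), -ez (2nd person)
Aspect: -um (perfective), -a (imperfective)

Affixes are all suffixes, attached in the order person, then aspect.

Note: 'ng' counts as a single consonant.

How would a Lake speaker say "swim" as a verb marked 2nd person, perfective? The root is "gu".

guezum

Attach person 2nd person -ez → guez.
Attach aspect perfective -um → guezum.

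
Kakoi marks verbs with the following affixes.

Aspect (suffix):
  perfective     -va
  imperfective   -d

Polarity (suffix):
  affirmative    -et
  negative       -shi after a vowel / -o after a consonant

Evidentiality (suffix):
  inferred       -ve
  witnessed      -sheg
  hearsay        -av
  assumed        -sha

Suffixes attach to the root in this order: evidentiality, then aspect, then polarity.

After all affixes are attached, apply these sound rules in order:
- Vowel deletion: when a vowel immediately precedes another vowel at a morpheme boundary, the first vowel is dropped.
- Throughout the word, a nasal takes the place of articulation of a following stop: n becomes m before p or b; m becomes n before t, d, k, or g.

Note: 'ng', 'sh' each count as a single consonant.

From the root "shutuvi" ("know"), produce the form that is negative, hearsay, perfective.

Attach evidentiality hearsay -av → shutuviav.
Attach aspect perfective -va → shutuviavva.
Attach polarity negative -shi (after vowel 'a') → shutuviavvashi.
Apply vowel deletion: shutuviavvashi → shutuvavvashi.
Nasal assimilation: no change.

shutuvavvashi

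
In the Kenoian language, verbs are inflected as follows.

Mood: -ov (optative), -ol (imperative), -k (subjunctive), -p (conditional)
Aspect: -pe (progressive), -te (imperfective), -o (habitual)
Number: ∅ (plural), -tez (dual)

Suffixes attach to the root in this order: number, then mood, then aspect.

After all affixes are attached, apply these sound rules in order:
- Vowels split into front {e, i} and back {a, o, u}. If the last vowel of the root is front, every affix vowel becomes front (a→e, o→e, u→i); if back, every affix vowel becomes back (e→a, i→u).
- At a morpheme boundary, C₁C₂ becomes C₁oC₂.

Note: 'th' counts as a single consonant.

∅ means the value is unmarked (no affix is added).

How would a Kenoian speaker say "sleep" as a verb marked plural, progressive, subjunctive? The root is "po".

number = plural: zero marking, form stays po.
Attach mood subjunctive -k → pok.
Attach aspect progressive -pe → pokpe.
Apply vowel harmony: pokpe → pokpa.
Apply epenthesis: pokpa → pokopa.

pokopa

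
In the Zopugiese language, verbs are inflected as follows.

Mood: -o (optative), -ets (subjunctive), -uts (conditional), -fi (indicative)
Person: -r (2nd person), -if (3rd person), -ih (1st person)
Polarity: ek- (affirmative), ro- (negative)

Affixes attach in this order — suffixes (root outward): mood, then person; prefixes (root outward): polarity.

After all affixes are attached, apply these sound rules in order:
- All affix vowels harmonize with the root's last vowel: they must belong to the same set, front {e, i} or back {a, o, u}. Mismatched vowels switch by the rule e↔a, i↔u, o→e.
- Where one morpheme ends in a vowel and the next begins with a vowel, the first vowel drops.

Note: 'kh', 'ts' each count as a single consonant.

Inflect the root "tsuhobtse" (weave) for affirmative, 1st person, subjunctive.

Attach mood subjunctive -ets → tsuhobtseets.
Attach polarity affirmative ek- → ektsuhobtseets.
Attach person 1st person -ih → ektsuhobtseetsih.
Vowel harmony: no change.
Apply vowel deletion: ektsuhobtseetsih → ektsuhobtsetsih.

ektsuhobtsetsih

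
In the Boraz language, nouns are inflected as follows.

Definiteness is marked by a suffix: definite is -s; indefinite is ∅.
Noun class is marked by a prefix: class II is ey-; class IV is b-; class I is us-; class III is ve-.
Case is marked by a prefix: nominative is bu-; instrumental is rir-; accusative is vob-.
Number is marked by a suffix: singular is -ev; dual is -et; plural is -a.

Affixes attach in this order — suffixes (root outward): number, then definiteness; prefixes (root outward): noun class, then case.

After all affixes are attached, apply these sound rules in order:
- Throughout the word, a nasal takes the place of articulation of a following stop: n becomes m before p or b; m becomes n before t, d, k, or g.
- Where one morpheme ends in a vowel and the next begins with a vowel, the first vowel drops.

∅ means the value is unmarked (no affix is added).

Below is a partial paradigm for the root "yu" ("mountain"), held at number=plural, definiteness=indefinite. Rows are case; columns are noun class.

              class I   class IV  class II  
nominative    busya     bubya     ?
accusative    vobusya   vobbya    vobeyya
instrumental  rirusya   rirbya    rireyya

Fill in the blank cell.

beyya

Attach noun class class II ey- → eyyu.
Attach number plural -a → eyyua.
definiteness = indefinite: zero marking, form stays eyyua.
Attach case nominative bu- → bueyyua.
Nasal assimilation: no change.
Apply vowel deletion: bueyyua → beyya.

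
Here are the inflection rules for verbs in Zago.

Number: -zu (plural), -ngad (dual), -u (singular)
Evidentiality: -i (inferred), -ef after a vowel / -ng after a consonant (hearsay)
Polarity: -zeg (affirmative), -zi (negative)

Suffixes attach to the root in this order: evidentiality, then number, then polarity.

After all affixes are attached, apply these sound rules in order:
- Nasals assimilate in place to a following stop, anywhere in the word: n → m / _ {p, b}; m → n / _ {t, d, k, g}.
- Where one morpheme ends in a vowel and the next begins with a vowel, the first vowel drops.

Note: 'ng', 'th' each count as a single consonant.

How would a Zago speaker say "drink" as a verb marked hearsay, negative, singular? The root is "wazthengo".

wazthengefuzi

Attach evidentiality hearsay -ef (after vowel 'o') → wazthengoef.
Attach number singular -u → wazthengoefu.
Attach polarity negative -zi → wazthengoefuzi.
Nasal assimilation: no change.
Apply vowel deletion: wazthengoefuzi → wazthengefuzi.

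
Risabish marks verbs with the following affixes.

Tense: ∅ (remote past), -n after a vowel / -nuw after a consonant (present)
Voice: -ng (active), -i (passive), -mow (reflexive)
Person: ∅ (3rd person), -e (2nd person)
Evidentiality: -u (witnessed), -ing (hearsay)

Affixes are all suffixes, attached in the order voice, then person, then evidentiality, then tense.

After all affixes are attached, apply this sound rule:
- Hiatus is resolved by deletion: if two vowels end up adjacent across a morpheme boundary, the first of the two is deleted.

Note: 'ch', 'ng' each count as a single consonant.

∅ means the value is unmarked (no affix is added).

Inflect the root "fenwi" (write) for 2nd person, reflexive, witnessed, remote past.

fenwimowu

Attach voice reflexive -mow → fenwimow.
Attach person 2nd person -e → fenwimowe.
Attach evidentiality witnessed -u → fenwimoweu.
tense = remote past: zero marking, form stays fenwimoweu.
Apply vowel deletion: fenwimoweu → fenwimowu.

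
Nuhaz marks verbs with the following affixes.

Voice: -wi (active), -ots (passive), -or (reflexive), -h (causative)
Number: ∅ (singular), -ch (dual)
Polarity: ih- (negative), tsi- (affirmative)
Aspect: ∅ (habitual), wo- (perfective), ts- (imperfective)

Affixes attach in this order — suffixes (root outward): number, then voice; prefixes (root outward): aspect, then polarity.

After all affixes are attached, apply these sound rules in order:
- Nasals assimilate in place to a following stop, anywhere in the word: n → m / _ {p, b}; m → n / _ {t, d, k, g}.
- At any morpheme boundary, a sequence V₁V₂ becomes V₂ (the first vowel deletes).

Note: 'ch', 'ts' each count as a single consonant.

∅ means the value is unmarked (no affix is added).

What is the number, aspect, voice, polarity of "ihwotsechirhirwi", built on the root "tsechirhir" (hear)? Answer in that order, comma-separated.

Segment: ih-wo-tsechirhir-wi.
number: ∅ → singular.
aspect: wo- → perfective.
voice: -wi → active.
polarity: ih- → negative.

singular, perfective, active, negative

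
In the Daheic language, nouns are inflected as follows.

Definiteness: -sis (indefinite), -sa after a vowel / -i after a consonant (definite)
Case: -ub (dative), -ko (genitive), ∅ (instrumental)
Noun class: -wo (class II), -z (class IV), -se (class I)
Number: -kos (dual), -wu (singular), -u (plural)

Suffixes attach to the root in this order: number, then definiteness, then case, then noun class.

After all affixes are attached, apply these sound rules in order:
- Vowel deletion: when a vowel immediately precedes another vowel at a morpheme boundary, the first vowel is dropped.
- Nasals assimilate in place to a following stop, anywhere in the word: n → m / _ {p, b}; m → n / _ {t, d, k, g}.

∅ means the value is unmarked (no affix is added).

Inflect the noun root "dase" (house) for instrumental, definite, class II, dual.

Attach number dual -kos → dasekos.
Attach definiteness definite -i (after consonant 's') → dasekosi.
case = instrumental: zero marking, form stays dasekosi.
Attach noun class class II -wo → dasekosiwo.
Vowel deletion: no change.
Nasal assimilation: no change.

dasekosiwo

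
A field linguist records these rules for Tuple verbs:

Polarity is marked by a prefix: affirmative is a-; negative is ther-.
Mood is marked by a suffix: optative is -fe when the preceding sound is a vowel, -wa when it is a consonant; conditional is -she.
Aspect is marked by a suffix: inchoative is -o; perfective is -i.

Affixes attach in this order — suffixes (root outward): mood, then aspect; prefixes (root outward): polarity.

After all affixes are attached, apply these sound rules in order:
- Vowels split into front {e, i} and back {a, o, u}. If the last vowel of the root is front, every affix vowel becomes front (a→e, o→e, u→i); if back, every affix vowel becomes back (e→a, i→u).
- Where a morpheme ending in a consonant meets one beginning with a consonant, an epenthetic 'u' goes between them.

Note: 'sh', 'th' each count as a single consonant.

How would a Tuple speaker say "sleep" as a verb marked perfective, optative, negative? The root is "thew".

Attach polarity negative ther- → therthew.
Attach mood optative -wa (after consonant 'w') → therthewwa.
Attach aspect perfective -i → therthewwai.
Apply vowel harmony: therthewwai → therthewwei.
Apply epenthesis: therthewwei → theruthewuwei.

theruthewuwei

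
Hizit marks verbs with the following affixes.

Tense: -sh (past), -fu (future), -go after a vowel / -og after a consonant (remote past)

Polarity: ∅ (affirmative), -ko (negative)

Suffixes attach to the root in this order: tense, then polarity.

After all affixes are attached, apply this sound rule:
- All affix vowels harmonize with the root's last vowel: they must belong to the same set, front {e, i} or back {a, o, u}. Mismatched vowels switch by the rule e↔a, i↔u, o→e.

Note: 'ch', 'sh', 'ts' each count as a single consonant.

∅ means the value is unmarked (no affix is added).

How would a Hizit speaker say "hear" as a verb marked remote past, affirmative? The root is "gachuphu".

Attach tense remote past -go (after vowel 'u') → gachuphugo.
polarity = affirmative: zero marking, form stays gachuphugo.
Vowel harmony: no change.

gachuphugo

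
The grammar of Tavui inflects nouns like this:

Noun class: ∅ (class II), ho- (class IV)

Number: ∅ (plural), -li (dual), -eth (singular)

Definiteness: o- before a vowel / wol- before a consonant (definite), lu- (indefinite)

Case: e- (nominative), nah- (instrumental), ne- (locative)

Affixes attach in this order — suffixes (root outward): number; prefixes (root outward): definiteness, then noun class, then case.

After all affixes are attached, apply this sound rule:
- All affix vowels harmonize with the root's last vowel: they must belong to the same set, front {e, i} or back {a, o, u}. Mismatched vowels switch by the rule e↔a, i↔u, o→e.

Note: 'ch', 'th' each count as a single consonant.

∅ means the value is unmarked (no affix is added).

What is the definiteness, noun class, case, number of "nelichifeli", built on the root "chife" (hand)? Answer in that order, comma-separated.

Segment: ne-lu-chife-li.
definiteness: lu- → indefinite.
noun class: ∅ → class II.
case: ne- → locative.
number: -li → dual.

indefinite, class II, locative, dual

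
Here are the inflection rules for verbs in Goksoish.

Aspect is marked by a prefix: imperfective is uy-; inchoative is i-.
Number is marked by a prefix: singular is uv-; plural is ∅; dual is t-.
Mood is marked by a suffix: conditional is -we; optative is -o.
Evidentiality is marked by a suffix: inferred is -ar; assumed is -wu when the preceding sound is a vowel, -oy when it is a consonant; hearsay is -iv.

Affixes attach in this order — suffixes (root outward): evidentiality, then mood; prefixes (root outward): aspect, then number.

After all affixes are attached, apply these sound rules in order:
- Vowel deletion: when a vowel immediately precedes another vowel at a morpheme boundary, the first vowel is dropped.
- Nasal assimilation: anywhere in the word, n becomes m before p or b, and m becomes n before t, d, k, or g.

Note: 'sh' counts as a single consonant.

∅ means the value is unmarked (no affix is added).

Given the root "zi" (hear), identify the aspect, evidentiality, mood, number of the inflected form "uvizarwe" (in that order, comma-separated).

Segment: uv-i-zi-ar-we.
aspect: i- → inchoative.
evidentiality: -ar → inferred.
mood: -we → conditional.
number: uv- → singular.

inchoative, inferred, conditional, singular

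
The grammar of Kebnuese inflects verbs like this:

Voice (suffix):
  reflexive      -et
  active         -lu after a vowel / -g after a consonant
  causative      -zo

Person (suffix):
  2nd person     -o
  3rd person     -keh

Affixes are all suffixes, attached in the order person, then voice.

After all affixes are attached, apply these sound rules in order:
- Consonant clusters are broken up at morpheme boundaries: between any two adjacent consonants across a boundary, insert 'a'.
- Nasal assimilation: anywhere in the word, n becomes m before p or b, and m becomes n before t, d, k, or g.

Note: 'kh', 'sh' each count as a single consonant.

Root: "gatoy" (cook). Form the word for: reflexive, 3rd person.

Attach person 3rd person -keh → gatoykeh.
Attach voice reflexive -et → gatoykehet.
Apply epenthesis: gatoykehet → gatoyakehet.
Nasal assimilation: no change.

gatoyakehet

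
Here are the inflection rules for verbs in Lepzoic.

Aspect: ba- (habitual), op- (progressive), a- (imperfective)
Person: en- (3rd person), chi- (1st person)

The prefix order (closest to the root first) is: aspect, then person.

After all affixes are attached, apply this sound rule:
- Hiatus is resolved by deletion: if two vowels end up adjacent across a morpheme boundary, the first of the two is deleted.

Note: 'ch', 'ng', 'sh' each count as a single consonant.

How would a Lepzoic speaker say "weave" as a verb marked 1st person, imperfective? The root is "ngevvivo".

changevvivo

Attach aspect imperfective a- → angevvivo.
Attach person 1st person chi- → chiangevvivo.
Apply vowel deletion: chiangevvivo → changevvivo.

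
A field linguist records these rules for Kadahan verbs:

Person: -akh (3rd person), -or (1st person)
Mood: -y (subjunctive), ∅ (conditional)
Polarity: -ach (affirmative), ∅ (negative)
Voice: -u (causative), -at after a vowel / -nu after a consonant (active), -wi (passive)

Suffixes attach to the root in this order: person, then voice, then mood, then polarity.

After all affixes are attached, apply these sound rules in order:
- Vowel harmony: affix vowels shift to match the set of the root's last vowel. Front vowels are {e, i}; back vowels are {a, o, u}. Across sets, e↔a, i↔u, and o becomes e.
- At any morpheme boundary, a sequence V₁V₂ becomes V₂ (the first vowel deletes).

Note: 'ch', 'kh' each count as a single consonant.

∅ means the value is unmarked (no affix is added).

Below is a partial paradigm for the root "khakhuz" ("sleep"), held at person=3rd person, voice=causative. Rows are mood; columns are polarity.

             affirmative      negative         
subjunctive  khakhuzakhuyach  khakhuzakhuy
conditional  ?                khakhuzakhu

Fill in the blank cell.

Attach person 3rd person -akh → khakhuzakh.
Attach voice causative -u → khakhuzakhu.
mood = conditional: zero marking, form stays khakhuzakhu.
Attach polarity affirmative -ach → khakhuzakhuach.
Vowel harmony: no change.
Apply vowel deletion: khakhuzakhuach → khakhuzakhach.

khakhuzakhach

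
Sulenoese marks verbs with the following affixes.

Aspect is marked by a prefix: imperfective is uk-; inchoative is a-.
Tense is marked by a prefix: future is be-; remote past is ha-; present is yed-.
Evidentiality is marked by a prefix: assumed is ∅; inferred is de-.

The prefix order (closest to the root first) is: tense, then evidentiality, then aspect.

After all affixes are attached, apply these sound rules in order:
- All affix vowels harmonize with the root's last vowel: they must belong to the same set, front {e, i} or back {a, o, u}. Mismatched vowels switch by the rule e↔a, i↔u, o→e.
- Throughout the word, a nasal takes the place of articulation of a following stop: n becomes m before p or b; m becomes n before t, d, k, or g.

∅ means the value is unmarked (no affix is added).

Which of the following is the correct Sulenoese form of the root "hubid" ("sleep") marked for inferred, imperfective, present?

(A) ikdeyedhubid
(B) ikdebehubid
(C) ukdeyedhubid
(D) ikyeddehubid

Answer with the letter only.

A

Attach tense present yed- → yedhubid.
Attach evidentiality inferred de- → deyedhubid.
Attach aspect imperfective uk- → ukdeyedhubid.
Apply vowel harmony: ukdeyedhubid → ikdeyedhubid.
Nasal assimilation: no change.
So the correct form is ikdeyedhubid, option (A).
(B) ikdebehubid is wrong: it uses future instead of present for tense.
(C) ukdeyedhubid is wrong: it fails to apply the sound rule(s).
(D) ikyeddehubid is wrong: it has the affixes in the wrong order.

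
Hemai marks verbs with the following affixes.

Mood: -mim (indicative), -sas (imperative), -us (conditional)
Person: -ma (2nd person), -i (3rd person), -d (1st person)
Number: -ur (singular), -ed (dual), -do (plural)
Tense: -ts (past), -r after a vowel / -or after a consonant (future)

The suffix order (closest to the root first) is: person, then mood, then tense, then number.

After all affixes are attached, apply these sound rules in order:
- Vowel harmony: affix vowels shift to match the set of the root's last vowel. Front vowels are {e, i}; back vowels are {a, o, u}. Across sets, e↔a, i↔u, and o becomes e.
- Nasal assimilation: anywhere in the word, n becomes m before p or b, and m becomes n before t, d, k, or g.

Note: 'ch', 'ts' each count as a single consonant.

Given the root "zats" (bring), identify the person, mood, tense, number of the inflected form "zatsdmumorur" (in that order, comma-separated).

Segment: zats-d-mim-or-ur.
person: -d → 1st person.
mood: -mim → indicative.
tense: -r/or → future.
number: -ur → singular.

1st person, indicative, future, singular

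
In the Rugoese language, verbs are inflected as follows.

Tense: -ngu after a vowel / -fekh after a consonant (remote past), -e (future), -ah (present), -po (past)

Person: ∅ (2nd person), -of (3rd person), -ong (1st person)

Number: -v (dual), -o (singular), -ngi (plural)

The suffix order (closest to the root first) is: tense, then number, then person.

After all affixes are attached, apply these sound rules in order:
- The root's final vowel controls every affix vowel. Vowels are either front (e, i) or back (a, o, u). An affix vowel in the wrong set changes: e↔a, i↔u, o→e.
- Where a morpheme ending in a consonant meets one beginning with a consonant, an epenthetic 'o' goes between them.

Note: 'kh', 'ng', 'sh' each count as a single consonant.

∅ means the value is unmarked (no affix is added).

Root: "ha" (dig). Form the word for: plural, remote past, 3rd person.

Attach tense remote past -ngu (after vowel 'a') → hangu.
Attach number plural -ngi → hangungi.
Attach person 3rd person -of → hangungiof.
Apply vowel harmony: hangungiof → hangunguof.
Epenthesis: no change.

hangunguof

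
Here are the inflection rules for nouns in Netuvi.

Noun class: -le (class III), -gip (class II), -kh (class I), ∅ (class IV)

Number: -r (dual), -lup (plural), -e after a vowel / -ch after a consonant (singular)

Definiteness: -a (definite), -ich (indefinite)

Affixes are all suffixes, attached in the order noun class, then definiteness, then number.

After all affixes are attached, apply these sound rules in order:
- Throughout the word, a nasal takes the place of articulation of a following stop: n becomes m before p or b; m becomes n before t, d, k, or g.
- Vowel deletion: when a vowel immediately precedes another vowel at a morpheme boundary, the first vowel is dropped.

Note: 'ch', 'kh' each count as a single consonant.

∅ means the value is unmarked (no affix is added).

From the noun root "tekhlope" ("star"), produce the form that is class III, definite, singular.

tekhlopele

Attach noun class class III -le → tekhlopele.
Attach definiteness definite -a → tekhlopelea.
Attach number singular -e (after vowel 'a') → tekhlopeleae.
Nasal assimilation: no change.
Apply vowel deletion: tekhlopeleae → tekhlopele.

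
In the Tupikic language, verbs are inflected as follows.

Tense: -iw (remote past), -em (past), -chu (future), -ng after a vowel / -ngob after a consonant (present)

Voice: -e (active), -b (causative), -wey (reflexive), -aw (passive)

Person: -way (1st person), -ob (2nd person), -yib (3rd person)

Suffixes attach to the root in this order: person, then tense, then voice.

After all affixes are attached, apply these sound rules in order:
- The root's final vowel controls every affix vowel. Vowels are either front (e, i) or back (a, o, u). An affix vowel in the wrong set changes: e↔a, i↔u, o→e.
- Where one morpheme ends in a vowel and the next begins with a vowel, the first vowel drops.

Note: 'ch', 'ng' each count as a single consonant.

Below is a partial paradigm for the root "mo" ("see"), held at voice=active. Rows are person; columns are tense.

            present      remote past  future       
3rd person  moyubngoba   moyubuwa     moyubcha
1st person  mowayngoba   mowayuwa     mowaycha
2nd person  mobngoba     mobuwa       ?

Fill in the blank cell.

mobcha

Attach person 2nd person -ob → moob.
Attach tense future -chu → moobchu.
Attach voice active -e → moobchue.
Apply vowel harmony: moobchue → moobchua.
Apply vowel deletion: moobchua → mobcha.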